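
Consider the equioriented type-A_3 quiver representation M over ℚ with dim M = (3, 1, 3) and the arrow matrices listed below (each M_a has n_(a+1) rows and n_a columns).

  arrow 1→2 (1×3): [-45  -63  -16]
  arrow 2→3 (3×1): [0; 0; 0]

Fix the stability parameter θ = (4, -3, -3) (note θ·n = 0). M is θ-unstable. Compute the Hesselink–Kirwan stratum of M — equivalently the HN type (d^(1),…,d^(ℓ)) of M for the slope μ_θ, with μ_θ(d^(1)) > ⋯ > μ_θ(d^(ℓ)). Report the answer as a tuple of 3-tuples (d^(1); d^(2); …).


Interval decomposition of M: I[1,1]^2, I[1,2], I[3,3]^3.
HN type (ℓ=3): μ^(1)=4; μ^(2)=1/2; μ^(3)=-3

((2, 0, 0); (1, 1, 0); (0, 0, 3))


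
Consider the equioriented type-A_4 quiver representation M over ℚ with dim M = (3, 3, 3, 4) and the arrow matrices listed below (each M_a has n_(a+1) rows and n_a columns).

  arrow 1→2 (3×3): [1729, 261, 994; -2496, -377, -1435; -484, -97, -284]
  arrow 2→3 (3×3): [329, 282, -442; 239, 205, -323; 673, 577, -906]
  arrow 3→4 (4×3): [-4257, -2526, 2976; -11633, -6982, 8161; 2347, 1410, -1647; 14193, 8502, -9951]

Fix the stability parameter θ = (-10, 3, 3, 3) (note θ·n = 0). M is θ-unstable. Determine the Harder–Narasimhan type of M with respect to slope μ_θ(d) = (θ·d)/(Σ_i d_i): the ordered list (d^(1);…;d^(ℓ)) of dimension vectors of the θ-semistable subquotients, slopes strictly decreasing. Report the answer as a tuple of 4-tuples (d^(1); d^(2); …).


Interval decomposition of M: I[1,3], I[1,4]^2, I[4,4]^2.
HN type (ℓ=2): μ^(1)=3; μ^(2)=-10

((0, 3, 3, 4); (3, 0, 0, 0))


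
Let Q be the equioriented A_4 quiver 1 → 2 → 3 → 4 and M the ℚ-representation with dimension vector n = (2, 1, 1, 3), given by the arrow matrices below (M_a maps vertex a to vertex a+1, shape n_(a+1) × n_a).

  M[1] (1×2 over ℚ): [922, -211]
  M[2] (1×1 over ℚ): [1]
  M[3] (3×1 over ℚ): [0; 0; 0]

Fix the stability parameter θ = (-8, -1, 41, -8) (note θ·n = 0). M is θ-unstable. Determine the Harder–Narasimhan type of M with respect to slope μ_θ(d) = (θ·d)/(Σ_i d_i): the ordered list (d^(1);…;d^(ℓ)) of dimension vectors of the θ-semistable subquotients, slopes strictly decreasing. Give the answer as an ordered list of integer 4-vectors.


Barcode: M ≅ I[1,1], I[1,3], I[4,4]^3. HN layers by μ_θ (3 steps, strictly decreasing):
  μ^(1)=41; μ^(2)=-1; μ^(3)=-8

((0, 0, 1, 0); (0, 1, 0, 0); (2, 0, 0, 3))


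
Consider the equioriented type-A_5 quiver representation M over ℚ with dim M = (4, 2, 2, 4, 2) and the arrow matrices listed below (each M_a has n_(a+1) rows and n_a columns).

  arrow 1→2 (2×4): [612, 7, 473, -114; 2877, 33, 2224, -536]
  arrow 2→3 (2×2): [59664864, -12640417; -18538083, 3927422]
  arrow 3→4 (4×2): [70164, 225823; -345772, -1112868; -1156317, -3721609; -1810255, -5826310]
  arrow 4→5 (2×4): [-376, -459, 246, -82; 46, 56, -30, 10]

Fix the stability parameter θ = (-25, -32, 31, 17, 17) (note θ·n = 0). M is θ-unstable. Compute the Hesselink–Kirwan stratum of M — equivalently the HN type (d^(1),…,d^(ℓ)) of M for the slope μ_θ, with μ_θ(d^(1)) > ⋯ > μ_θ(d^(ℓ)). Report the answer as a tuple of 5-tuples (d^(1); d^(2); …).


Interval decomposition of M: I[1,1]^2, I[1,4], I[1,5], I[4,4], I[4,5].
HN type (ℓ=5): μ^(1)=24; μ^(2)=65/3; μ^(3)=17; μ^(4)=-25; μ^(5)=-57/2

((0, 0, 1, 1, 0); (0, 0, 1, 1, 1); (0, 0, 0, 2, 1); (2, 0, 0, 0, 0); (2, 2, 0, 0, 0))


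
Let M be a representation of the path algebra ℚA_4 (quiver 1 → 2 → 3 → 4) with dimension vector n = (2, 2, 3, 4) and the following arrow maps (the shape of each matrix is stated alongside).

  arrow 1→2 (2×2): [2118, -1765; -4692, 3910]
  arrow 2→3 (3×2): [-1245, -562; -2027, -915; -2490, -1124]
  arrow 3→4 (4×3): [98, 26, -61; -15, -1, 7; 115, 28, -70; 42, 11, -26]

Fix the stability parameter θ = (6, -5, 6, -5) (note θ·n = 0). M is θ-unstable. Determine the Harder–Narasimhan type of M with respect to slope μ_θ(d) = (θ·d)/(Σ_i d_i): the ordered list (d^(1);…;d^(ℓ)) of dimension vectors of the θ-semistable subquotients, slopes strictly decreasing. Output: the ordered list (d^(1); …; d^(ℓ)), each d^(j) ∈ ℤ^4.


Interval decomposition of M: I[1,1], I[1,4], I[2,4], I[3,4], I[4,4].
HN type (ℓ=3): μ^(1)=6; μ^(2)=1/2; μ^(3)=-5

((1, 0, 0, 0); (1, 1, 3, 3); (0, 1, 0, 1))


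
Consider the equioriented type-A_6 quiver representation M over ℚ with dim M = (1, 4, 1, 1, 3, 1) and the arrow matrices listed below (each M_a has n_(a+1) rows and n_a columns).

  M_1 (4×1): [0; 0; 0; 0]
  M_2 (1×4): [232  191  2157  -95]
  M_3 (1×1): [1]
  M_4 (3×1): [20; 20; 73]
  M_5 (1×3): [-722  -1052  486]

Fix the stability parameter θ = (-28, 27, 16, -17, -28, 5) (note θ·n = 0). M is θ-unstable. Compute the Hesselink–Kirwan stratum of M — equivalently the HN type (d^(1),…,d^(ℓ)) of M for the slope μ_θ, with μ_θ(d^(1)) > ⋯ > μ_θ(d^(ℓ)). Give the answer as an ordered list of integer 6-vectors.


Interval decomposition of M: I[1,1], I[2,2]^3, I[2,6], I[5,5]^2.
HN type (ℓ=4): μ^(1)=27; μ^(2)=5; μ^(3)=-1/2; μ^(4)=-28

((0, 3, 0, 0, 0, 0); (0, 0, 0, 0, 0, 1); (0, 1, 1, 1, 1, 0); (1, 0, 0, 0, 2, 0))


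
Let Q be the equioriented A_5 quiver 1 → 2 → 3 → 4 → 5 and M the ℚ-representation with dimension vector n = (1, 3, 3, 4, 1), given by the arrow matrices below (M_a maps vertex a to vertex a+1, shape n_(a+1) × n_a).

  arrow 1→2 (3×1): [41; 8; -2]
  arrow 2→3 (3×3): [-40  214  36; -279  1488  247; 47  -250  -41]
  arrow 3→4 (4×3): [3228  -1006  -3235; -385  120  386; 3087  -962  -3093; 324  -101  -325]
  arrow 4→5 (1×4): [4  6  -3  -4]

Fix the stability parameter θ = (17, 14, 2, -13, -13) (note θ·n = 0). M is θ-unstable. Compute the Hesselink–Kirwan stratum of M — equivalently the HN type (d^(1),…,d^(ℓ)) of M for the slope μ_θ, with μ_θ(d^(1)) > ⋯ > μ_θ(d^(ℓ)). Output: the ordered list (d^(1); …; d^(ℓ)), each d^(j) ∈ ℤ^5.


Via rank(M_{q-1}∘⋯∘M_p): M ≅ I[1,5], I[2,4]^2, I[4,4].
μ_θ-semistable layers: μ^(1)=7/5; μ^(2)=1; μ^(3)=-13

((1, 1, 1, 1, 1); (0, 2, 2, 2, 0); (0, 0, 0, 1, 0))


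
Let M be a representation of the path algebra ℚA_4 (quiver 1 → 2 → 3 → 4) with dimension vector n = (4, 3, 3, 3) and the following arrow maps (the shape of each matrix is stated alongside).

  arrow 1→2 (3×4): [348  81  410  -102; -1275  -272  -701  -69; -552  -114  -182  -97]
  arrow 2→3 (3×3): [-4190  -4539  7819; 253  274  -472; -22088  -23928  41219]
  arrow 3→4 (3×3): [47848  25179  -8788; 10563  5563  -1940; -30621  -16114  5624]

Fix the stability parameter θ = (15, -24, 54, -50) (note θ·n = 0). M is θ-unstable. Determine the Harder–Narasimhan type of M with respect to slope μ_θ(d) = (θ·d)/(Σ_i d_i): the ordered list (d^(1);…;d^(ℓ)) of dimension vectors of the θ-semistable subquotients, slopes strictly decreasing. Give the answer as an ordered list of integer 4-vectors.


Via rank(M_{q-1}∘⋯∘M_p): M ≅ I[1,1], I[1,3], I[1,4]^2, I[4,4].
μ_θ-semistable layers: μ^(1)=54; μ^(2)=15; μ^(3)=2; μ^(4)=-9/2; μ^(5)=-50

((0, 0, 1, 0); (1, 0, 0, 0); (0, 0, 2, 2); (3, 3, 0, 0); (0, 0, 0, 1))


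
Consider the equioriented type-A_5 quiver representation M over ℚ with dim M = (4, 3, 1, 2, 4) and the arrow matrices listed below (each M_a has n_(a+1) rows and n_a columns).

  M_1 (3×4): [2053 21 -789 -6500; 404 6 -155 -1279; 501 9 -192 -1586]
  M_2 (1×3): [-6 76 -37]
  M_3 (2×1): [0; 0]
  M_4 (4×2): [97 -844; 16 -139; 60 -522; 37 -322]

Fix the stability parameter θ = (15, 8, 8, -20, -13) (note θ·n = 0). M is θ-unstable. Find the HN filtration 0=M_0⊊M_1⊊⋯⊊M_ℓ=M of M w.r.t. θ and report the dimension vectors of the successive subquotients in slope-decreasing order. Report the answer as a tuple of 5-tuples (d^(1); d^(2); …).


Interval decomposition of M: I[1,1], I[1,2]^2, I[1,3], I[4,5]^2, I[5,5]^2.
HN type (ℓ=5): μ^(1)=15; μ^(2)=23/2; μ^(3)=31/3; μ^(4)=-13; μ^(5)=-20

((1, 0, 0, 0, 0); (2, 2, 0, 0, 0); (1, 1, 1, 0, 0); (0, 0, 0, 0, 4); (0, 0, 0, 2, 0))


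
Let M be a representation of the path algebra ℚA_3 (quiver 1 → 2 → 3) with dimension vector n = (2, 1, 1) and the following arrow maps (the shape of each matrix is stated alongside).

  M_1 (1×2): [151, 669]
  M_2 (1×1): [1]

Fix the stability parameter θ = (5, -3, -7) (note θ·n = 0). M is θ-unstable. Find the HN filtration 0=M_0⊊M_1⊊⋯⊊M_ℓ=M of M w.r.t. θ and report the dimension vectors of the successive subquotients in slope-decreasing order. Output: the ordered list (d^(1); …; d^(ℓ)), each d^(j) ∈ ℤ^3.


Barcode: M ≅ I[1,1], I[1,3]. HN layers by μ_θ (2 steps, strictly decreasing):
  μ^(1)=5; μ^(2)=-5/3

((1, 0, 0); (1, 1, 1))


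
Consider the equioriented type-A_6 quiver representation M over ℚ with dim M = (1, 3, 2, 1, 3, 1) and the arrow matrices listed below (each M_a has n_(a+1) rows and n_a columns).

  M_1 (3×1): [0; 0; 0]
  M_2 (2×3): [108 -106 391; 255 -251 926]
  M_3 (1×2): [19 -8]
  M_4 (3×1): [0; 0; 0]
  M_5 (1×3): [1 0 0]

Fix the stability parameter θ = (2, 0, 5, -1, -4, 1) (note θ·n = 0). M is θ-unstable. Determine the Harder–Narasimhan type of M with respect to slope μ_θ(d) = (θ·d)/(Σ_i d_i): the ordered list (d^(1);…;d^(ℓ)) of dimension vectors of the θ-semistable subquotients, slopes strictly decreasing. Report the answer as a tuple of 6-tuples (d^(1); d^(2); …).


Barcode: M ≅ I[1,1], I[2,2], I[2,3], I[2,4], I[5,5]^2, I[5,6]. HN layers by μ_θ (5 steps, strictly decreasing):
  μ^(1)=5; μ^(2)=2; μ^(3)=1; μ^(4)=0; μ^(5)=-4

((0, 0, 1, 0, 0, 0); (1, 0, 1, 1, 0, 0); (0, 0, 0, 0, 0, 1); (0, 3, 0, 0, 0, 0); (0, 0, 0, 0, 3, 0))


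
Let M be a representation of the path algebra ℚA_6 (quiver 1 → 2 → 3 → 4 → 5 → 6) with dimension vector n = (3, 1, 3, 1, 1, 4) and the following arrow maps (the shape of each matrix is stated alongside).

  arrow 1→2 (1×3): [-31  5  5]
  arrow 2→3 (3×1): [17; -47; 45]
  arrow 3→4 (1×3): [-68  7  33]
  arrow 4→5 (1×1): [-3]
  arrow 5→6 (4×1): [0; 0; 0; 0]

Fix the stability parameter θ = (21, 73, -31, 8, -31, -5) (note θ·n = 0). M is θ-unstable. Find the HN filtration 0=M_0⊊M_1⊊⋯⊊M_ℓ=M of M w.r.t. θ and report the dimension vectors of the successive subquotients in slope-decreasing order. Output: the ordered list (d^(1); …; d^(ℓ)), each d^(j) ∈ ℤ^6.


Interval decomposition of M: I[1,1]^2, I[1,3], I[3,3], I[3,5], I[6,6]^4.
HN type (ℓ=4): μ^(1)=21; μ^(2)=-5; μ^(3)=-23/2; μ^(4)=-31

((3, 1, 1, 0, 0, 0); (0, 0, 0, 0, 0, 4); (0, 0, 0, 1, 1, 0); (0, 0, 2, 0, 0, 0))


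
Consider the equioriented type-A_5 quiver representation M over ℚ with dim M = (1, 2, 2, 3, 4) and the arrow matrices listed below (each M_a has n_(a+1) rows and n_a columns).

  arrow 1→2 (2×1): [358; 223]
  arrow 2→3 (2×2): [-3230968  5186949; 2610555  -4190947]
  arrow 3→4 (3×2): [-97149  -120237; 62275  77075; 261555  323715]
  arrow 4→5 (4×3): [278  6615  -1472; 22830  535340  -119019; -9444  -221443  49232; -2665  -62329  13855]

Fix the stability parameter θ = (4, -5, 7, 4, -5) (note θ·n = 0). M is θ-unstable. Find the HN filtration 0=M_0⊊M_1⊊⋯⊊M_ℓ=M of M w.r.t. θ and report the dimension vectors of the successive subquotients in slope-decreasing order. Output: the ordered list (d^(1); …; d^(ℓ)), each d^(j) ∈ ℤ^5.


Via rank(M_{q-1}∘⋯∘M_p): M ≅ I[1,3], I[2,5], I[4,5]^2, I[5,5].
μ_θ-semistable layers: μ^(1)=7; μ^(2)=2; μ^(3)=-1/2; μ^(4)=-5

((0, 0, 1, 0, 0); (0, 0, 1, 1, 1); (1, 1, 0, 2, 2); (0, 1, 0, 0, 1))


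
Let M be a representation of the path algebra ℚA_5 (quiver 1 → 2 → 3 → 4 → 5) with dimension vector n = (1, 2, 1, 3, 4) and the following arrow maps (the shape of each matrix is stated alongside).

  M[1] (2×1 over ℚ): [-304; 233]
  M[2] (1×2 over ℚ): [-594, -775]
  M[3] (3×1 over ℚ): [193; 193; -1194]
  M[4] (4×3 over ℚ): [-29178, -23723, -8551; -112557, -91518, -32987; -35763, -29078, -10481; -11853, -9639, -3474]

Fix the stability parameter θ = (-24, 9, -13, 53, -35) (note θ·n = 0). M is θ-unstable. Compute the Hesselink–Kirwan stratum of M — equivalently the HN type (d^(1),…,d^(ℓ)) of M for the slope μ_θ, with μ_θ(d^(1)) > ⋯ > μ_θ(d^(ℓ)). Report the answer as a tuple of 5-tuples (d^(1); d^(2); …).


Barcode: M ≅ I[1,5], I[2,2], I[4,4], I[4,5], I[5,5]^2. HN layers by μ_θ (5 steps, strictly decreasing):
  μ^(1)=53; μ^(2)=9; μ^(3)=-2; μ^(4)=-24; μ^(5)=-35

((0, 0, 0, 1, 0); (0, 1, 0, 2, 2); (0, 1, 1, 0, 0); (1, 0, 0, 0, 0); (0, 0, 0, 0, 2))


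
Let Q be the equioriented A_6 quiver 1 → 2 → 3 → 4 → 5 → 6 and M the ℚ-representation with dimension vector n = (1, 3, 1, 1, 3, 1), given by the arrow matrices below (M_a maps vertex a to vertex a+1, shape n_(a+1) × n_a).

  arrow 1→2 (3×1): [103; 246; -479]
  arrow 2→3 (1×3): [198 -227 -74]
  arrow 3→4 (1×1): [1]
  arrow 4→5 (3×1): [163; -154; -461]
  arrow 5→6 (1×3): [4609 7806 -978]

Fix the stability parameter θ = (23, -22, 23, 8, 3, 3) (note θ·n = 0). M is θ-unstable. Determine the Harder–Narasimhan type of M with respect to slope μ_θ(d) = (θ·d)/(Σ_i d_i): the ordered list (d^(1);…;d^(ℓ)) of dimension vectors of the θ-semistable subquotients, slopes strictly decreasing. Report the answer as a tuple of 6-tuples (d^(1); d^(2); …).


Barcode: M ≅ I[1,6], I[2,2]^2, I[5,5]^2. HN layers by μ_θ (4 steps, strictly decreasing):
  μ^(1)=37/4; μ^(2)=3; μ^(3)=1/2; μ^(4)=-22

((0, 0, 1, 1, 1, 1); (0, 0, 0, 0, 2, 0); (1, 1, 0, 0, 0, 0); (0, 2, 0, 0, 0, 0))


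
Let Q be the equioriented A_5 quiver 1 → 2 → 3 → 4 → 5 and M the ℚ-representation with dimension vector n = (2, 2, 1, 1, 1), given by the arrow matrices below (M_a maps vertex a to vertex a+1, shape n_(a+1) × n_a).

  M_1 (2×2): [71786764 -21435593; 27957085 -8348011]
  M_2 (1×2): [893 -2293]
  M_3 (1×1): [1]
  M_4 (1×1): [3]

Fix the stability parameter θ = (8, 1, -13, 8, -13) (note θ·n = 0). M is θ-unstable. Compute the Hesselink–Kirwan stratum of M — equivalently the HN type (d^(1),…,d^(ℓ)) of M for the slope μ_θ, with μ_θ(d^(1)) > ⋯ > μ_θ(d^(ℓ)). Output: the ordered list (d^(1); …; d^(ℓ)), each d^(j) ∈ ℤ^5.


Via rank(M_{q-1}∘⋯∘M_p): M ≅ I[1,2], I[1,5].
μ_θ-semistable layers: μ^(1)=9/2; μ^(2)=-9/5

((1, 1, 0, 0, 0); (1, 1, 1, 1, 1))


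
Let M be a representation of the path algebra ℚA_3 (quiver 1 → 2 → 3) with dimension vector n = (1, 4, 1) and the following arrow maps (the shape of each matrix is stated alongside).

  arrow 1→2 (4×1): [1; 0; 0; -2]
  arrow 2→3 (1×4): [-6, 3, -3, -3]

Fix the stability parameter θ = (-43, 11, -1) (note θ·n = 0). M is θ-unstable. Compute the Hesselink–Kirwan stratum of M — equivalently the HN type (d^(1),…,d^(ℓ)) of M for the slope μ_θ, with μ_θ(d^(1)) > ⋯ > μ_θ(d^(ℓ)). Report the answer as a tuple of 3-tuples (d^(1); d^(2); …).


Via rank(M_{q-1}∘⋯∘M_p): M ≅ I[1,2], I[2,2]^2, I[2,3].
μ_θ-semistable layers: μ^(1)=11; μ^(2)=5; μ^(3)=-43

((0, 3, 0); (0, 1, 1); (1, 0, 0))


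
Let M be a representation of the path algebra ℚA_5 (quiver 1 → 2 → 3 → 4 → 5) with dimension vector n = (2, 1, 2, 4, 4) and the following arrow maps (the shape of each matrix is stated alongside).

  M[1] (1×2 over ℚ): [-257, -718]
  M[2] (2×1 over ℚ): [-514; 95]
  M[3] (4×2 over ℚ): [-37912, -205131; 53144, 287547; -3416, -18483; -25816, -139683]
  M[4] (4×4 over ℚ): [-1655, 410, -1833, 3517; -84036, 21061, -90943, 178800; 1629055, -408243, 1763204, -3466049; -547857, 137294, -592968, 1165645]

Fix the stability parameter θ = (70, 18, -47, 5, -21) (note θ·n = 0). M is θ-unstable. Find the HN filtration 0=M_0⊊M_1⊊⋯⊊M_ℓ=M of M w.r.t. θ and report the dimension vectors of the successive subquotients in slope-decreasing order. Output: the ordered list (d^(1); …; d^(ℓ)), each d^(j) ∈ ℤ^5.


Interval decomposition of M: I[1,1], I[1,5], I[3,3], I[4,4], I[4,5]^2, I[5,5].
HN type (ℓ=5): μ^(1)=70; μ^(2)=5; μ^(3)=-8; μ^(4)=-21; μ^(5)=-47

((1, 0, 0, 0, 0); (1, 1, 1, 2, 1); (0, 0, 0, 2, 2); (0, 0, 0, 0, 1); (0, 0, 1, 0, 0))


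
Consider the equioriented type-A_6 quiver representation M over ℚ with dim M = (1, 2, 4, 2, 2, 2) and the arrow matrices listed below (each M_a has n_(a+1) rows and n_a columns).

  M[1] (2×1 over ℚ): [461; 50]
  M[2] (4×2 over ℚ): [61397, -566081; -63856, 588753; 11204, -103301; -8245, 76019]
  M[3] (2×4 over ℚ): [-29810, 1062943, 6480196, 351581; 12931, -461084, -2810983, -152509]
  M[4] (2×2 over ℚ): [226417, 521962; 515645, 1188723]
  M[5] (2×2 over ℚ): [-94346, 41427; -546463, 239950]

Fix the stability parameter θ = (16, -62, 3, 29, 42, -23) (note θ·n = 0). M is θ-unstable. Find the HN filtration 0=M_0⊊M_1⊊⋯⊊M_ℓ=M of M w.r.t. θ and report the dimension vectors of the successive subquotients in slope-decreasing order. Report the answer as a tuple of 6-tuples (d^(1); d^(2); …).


Barcode: M ≅ I[1,6], I[2,6], I[3,3]^2. HN layers by μ_θ (4 steps, strictly decreasing):
  μ^(1)=16; μ^(2)=3; μ^(3)=-23; μ^(4)=-62

((0, 0, 0, 2, 2, 2); (0, 0, 4, 0, 0, 0); (1, 1, 0, 0, 0, 0); (0, 1, 0, 0, 0, 0))


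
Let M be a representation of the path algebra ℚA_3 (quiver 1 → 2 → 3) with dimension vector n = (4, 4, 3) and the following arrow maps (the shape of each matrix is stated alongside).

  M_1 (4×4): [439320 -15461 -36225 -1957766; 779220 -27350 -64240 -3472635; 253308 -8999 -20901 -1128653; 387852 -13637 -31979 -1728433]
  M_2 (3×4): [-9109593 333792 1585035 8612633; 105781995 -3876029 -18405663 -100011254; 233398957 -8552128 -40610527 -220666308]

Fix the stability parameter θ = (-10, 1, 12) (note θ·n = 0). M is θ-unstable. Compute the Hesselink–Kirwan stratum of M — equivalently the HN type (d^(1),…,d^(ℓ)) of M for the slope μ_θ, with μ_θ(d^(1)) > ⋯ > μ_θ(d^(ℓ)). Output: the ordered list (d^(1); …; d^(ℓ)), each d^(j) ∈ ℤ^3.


Interval decomposition of M: I[1,1]^2, I[1,3]^2, I[2,2], I[2,3].
HN type (ℓ=3): μ^(1)=12; μ^(2)=1; μ^(3)=-10

((0, 0, 3); (0, 4, 0); (4, 0, 0))


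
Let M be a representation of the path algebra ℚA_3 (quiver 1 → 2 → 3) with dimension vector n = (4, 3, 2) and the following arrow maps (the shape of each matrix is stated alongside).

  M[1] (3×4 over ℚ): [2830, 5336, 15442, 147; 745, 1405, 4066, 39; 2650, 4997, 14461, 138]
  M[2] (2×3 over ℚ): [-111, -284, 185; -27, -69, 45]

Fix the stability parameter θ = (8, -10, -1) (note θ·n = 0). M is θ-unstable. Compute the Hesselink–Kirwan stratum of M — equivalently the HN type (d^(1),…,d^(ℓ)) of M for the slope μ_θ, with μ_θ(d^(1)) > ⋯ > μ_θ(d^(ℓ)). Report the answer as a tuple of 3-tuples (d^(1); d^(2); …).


Via rank(M_{q-1}∘⋯∘M_p): M ≅ I[1,1], I[1,2], I[1,3]^2.
μ_θ-semistable layers: μ^(1)=8; μ^(2)=-1

((1, 0, 0); (3, 3, 2))


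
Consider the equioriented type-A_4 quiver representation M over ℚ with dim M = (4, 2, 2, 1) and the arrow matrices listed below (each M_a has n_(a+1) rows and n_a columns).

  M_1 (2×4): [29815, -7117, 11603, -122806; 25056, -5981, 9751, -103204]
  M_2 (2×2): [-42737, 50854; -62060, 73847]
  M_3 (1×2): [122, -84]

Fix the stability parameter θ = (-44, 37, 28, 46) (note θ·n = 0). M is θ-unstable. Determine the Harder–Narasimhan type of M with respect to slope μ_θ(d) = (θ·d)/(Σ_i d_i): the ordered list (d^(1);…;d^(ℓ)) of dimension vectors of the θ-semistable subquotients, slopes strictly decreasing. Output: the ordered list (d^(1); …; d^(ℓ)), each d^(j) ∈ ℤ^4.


Interval decomposition of M: I[1,1]^2, I[1,3], I[1,4].
HN type (ℓ=3): μ^(1)=46; μ^(2)=65/2; μ^(3)=-44

((0, 0, 0, 1); (0, 2, 2, 0); (4, 0, 0, 0))


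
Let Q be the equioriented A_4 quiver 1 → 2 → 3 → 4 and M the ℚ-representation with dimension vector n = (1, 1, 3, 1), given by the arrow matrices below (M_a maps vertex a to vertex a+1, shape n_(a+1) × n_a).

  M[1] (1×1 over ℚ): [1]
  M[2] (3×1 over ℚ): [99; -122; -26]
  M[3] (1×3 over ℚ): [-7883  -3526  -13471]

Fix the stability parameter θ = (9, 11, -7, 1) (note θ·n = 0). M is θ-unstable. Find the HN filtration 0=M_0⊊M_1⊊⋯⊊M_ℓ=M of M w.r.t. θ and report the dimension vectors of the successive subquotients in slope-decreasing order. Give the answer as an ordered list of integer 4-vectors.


Via rank(M_{q-1}∘⋯∘M_p): M ≅ I[1,4], I[3,3]^2.
μ_θ-semistable layers: μ^(1)=7/2; μ^(2)=-7

((1, 1, 1, 1); (0, 0, 2, 0))


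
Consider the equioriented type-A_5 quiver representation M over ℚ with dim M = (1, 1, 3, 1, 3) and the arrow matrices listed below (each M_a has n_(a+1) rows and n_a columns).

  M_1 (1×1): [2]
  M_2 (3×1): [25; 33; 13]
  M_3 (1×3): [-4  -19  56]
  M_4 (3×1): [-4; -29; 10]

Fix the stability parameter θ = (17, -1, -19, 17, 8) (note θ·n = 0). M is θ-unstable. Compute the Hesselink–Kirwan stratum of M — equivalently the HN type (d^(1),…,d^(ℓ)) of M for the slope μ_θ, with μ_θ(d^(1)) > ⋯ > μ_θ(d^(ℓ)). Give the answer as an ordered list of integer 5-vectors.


Via rank(M_{q-1}∘⋯∘M_p): M ≅ I[1,5], I[3,3]^2, I[5,5]^2.
μ_θ-semistable layers: μ^(1)=25/2; μ^(2)=8; μ^(3)=-1; μ^(4)=-19

((0, 0, 0, 1, 1); (0, 0, 0, 0, 2); (1, 1, 1, 0, 0); (0, 0, 2, 0, 0))


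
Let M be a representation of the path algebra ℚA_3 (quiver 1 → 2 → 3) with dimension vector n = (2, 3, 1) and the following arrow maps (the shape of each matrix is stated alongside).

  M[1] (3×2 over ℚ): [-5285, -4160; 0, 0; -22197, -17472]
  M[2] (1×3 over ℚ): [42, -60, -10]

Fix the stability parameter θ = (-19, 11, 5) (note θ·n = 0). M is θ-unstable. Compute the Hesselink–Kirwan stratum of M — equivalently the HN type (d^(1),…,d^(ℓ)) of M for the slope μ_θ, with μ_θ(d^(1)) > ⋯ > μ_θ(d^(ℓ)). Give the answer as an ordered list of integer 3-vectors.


Barcode: M ≅ I[1,1], I[1,2], I[2,2], I[2,3]. HN layers by μ_θ (3 steps, strictly decreasing):
  μ^(1)=11; μ^(2)=8; μ^(3)=-19

((0, 2, 0); (0, 1, 1); (2, 0, 0))


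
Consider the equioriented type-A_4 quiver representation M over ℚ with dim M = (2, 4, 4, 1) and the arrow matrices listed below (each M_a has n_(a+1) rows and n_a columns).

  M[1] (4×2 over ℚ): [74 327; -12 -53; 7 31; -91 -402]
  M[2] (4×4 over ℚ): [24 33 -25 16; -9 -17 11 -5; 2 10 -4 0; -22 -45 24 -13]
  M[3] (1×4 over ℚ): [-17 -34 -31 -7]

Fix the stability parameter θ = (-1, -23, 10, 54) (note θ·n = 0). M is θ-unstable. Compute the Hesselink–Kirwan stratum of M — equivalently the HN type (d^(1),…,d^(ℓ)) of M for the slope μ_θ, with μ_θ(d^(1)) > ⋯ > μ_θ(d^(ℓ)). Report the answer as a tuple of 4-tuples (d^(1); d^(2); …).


Barcode: M ≅ I[1,3], I[1,4], I[2,2], I[2,3], I[3,3]. HN layers by μ_θ (4 steps, strictly decreasing):
  μ^(1)=54; μ^(2)=10; μ^(3)=-12; μ^(4)=-23

((0, 0, 0, 1); (0, 0, 4, 0); (2, 2, 0, 0); (0, 2, 0, 0))


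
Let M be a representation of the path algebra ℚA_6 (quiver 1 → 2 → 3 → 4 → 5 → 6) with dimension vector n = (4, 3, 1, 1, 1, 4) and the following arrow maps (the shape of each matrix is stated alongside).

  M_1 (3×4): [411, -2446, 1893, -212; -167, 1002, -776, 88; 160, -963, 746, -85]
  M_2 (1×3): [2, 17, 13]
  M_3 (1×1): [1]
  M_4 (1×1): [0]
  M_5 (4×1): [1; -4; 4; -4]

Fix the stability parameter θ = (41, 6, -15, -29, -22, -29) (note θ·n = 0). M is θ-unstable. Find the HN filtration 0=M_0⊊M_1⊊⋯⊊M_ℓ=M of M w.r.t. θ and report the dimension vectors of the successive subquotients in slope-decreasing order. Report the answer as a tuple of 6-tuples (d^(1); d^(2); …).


Barcode: M ≅ I[1,1], I[1,2]^2, I[1,4], I[5,6], I[6,6]^3. HN layers by μ_θ (5 steps, strictly decreasing):
  μ^(1)=41; μ^(2)=47/2; μ^(3)=3/4; μ^(4)=-51/2; μ^(5)=-29

((1, 0, 0, 0, 0, 0); (2, 2, 0, 0, 0, 0); (1, 1, 1, 1, 0, 0); (0, 0, 0, 0, 1, 1); (0, 0, 0, 0, 0, 3))


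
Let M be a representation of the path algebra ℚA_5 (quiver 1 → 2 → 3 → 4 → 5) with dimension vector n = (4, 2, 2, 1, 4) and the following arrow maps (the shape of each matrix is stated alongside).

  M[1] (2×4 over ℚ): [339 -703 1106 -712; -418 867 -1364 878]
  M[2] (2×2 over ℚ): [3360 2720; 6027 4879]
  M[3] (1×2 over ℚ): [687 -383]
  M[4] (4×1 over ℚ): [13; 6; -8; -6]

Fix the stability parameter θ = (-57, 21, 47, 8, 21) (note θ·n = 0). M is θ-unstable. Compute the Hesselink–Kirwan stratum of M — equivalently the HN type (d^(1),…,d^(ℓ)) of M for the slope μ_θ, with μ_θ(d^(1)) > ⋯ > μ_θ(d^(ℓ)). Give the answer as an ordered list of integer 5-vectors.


Via rank(M_{q-1}∘⋯∘M_p): M ≅ I[1,1]^2, I[1,2], I[1,5], I[3,3], I[5,5]^3.
μ_θ-semistable layers: μ^(1)=47; μ^(2)=76/3; μ^(3)=21; μ^(4)=-57

((0, 0, 1, 0, 0); (0, 0, 1, 1, 1); (0, 2, 0, 0, 3); (4, 0, 0, 0, 0))


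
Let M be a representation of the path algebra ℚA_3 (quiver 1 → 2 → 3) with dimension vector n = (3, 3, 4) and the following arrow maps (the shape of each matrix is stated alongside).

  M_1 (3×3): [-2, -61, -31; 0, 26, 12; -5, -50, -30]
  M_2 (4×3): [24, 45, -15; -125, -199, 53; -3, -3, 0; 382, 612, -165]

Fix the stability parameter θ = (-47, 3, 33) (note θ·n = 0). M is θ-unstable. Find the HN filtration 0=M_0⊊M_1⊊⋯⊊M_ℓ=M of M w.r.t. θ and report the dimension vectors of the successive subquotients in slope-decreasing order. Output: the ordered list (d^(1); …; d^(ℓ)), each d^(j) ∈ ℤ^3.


Barcode: M ≅ I[1,3]^3, I[3,3]. HN layers by μ_θ (3 steps, strictly decreasing):
  μ^(1)=33; μ^(2)=3; μ^(3)=-47

((0, 0, 4); (0, 3, 0); (3, 0, 0))


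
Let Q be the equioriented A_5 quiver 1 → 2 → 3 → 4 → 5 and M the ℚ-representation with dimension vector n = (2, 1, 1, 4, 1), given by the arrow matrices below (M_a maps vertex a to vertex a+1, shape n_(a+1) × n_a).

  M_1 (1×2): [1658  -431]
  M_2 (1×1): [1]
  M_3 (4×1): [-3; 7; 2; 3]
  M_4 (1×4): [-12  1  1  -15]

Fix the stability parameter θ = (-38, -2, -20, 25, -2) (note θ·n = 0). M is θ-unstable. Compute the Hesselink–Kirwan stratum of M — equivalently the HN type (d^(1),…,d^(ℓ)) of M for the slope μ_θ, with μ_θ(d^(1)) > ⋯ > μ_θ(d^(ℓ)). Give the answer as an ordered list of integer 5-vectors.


Interval decomposition of M: I[1,1], I[1,4], I[4,4]^2, I[4,5].
HN type (ℓ=4): μ^(1)=25; μ^(2)=23/2; μ^(3)=-11; μ^(4)=-38

((0, 0, 0, 3, 0); (0, 0, 0, 1, 1); (0, 1, 1, 0, 0); (2, 0, 0, 0, 0))


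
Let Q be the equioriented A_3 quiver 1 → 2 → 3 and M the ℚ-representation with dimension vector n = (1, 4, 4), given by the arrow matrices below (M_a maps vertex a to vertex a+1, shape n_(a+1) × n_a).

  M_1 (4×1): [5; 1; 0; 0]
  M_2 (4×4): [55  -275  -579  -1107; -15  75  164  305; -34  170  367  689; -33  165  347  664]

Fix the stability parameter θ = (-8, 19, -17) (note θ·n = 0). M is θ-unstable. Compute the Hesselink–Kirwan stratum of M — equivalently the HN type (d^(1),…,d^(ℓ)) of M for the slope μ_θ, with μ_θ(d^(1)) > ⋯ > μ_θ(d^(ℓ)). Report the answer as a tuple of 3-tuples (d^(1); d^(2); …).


Barcode: M ≅ I[1,2], I[2,3]^3, I[3,3]. HN layers by μ_θ (4 steps, strictly decreasing):
  μ^(1)=19; μ^(2)=1; μ^(3)=-8; μ^(4)=-17

((0, 1, 0); (0, 3, 3); (1, 0, 0); (0, 0, 1))


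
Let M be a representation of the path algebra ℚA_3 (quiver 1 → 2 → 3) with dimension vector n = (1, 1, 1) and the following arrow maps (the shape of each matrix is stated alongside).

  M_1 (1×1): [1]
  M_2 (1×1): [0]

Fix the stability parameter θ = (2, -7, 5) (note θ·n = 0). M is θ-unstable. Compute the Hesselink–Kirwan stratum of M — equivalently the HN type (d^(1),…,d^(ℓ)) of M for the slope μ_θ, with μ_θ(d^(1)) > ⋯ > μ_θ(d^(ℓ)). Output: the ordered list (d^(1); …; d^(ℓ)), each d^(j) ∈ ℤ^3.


Barcode: M ≅ I[1,2], I[3,3]. HN layers by μ_θ (2 steps, strictly decreasing):
  μ^(1)=5; μ^(2)=-5/2

((0, 0, 1); (1, 1, 0))


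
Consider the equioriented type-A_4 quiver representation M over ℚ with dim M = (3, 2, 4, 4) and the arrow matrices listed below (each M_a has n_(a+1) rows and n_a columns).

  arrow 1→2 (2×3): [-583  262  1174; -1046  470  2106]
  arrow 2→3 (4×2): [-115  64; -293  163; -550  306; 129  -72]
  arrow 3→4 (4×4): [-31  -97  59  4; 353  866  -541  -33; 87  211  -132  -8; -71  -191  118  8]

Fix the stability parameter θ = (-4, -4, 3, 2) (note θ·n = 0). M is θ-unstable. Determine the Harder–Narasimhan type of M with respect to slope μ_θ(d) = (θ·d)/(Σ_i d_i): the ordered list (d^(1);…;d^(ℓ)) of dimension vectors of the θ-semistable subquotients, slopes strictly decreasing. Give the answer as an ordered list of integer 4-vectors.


Interval decomposition of M: I[1,1], I[1,3], I[1,4], I[3,4]^2, I[4,4].
HN type (ℓ=4): μ^(1)=3; μ^(2)=5/2; μ^(3)=2; μ^(4)=-4

((0, 0, 1, 0); (0, 0, 3, 3); (0, 0, 0, 1); (3, 2, 0, 0))


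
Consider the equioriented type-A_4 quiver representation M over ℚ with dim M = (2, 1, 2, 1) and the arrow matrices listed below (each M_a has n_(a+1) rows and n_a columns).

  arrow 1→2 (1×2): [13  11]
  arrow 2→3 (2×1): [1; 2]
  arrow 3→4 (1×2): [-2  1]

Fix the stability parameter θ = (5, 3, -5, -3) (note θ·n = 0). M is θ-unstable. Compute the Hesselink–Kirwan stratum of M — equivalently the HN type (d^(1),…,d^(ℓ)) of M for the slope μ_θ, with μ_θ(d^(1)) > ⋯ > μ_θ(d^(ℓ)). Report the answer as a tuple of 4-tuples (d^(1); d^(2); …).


Via rank(M_{q-1}∘⋯∘M_p): M ≅ I[1,1], I[1,3], I[3,4].
μ_θ-semistable layers: μ^(1)=5; μ^(2)=1; μ^(3)=-3; μ^(4)=-5

((1, 0, 0, 0); (1, 1, 1, 0); (0, 0, 0, 1); (0, 0, 1, 0))


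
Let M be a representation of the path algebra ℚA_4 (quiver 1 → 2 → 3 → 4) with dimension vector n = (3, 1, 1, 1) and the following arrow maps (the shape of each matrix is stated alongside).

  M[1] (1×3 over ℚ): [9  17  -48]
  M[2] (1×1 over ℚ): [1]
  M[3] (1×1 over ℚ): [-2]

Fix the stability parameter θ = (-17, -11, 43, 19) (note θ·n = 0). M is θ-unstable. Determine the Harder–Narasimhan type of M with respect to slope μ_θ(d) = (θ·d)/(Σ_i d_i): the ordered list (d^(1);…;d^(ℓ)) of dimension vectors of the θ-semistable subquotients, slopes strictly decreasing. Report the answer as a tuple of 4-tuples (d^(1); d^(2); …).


Barcode: M ≅ I[1,1]^2, I[1,4]. HN layers by μ_θ (3 steps, strictly decreasing):
  μ^(1)=31; μ^(2)=-11; μ^(3)=-17

((0, 0, 1, 1); (0, 1, 0, 0); (3, 0, 0, 0))


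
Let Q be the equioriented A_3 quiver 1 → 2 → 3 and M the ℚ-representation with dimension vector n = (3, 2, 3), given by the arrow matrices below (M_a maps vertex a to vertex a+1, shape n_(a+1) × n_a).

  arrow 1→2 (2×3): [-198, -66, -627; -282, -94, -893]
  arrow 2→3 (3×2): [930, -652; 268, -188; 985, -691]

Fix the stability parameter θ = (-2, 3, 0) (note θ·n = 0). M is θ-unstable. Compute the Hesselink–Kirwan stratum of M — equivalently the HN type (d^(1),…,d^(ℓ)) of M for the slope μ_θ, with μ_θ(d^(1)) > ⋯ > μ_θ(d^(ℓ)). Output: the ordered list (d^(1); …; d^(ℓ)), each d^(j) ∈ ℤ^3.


Via rank(M_{q-1}∘⋯∘M_p): M ≅ I[1,1]^2, I[1,3], I[2,3], I[3,3].
μ_θ-semistable layers: μ^(1)=3/2; μ^(2)=0; μ^(3)=-2

((0, 2, 2); (0, 0, 1); (3, 0, 0))


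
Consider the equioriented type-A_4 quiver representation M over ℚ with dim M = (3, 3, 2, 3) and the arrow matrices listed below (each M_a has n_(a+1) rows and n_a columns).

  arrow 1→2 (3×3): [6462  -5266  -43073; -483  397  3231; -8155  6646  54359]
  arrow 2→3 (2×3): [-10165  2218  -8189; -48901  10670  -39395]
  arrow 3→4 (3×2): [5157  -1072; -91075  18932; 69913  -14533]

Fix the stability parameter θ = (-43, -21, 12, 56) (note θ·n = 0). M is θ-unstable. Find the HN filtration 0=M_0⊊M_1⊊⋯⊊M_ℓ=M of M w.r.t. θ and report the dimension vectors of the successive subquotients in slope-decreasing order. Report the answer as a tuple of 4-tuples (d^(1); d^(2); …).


Via rank(M_{q-1}∘⋯∘M_p): M ≅ I[1,2], I[1,4]^2, I[4,4].
μ_θ-semistable layers: μ^(1)=56; μ^(2)=12; μ^(3)=-21; μ^(4)=-43

((0, 0, 0, 3); (0, 0, 2, 0); (0, 3, 0, 0); (3, 0, 0, 0))


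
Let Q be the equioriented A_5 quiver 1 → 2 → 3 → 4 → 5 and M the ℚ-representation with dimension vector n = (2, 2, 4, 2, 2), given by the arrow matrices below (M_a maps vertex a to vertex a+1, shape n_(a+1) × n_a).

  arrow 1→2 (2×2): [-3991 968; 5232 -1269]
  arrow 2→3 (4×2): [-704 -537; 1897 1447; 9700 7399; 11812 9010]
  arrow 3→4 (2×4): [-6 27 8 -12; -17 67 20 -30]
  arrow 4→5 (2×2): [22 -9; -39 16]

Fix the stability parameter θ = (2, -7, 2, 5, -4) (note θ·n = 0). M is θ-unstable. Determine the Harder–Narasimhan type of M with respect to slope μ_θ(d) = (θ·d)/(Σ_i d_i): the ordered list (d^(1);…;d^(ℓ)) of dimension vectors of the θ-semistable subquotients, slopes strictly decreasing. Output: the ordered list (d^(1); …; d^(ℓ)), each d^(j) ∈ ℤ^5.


Via rank(M_{q-1}∘⋯∘M_p): M ≅ I[1,5]^2, I[3,3]^2.
μ_θ-semistable layers: μ^(1)=2; μ^(2)=1; μ^(3)=-5/2

((0, 0, 2, 0, 0); (0, 0, 2, 2, 2); (2, 2, 0, 0, 0))


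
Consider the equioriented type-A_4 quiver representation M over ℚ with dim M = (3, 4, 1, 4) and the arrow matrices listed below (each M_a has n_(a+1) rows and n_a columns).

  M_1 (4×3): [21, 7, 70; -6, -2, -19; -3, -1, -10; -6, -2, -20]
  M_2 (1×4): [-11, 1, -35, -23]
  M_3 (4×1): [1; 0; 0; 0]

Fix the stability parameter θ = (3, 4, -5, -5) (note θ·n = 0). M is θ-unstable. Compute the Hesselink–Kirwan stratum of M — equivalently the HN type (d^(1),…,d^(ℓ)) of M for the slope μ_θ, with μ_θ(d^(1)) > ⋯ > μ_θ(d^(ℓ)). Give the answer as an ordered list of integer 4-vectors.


Interval decomposition of M: I[1,1], I[1,2], I[1,4], I[2,2]^2, I[4,4]^3.
HN type (ℓ=4): μ^(1)=4; μ^(2)=3; μ^(3)=-3/4; μ^(4)=-5

((0, 3, 0, 0); (2, 0, 0, 0); (1, 1, 1, 1); (0, 0, 0, 3))


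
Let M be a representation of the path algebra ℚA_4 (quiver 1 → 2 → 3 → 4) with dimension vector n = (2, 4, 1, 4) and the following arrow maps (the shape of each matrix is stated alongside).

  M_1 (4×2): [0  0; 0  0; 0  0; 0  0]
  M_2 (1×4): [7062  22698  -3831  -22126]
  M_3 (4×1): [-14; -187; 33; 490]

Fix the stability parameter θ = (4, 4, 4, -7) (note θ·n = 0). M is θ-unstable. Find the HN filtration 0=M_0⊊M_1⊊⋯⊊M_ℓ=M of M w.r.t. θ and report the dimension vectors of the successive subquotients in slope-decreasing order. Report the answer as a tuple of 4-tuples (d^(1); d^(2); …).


Barcode: M ≅ I[1,1]^2, I[2,2]^3, I[2,4], I[4,4]^3. HN layers by μ_θ (3 steps, strictly decreasing):
  μ^(1)=4; μ^(2)=1/3; μ^(3)=-7

((2, 3, 0, 0); (0, 1, 1, 1); (0, 0, 0, 3))


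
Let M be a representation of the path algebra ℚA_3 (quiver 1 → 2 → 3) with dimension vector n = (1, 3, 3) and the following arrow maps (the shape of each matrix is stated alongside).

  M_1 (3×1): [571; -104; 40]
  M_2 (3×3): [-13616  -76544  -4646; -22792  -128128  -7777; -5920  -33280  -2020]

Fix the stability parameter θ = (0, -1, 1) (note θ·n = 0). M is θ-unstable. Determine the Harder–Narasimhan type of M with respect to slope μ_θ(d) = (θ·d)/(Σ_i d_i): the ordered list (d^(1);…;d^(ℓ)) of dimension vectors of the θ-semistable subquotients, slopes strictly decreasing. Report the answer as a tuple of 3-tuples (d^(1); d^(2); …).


Interval decomposition of M: I[1,2], I[2,2], I[2,3], I[3,3]^2.
HN type (ℓ=3): μ^(1)=1; μ^(2)=-1/2; μ^(3)=-1

((0, 0, 3); (1, 1, 0); (0, 2, 0))


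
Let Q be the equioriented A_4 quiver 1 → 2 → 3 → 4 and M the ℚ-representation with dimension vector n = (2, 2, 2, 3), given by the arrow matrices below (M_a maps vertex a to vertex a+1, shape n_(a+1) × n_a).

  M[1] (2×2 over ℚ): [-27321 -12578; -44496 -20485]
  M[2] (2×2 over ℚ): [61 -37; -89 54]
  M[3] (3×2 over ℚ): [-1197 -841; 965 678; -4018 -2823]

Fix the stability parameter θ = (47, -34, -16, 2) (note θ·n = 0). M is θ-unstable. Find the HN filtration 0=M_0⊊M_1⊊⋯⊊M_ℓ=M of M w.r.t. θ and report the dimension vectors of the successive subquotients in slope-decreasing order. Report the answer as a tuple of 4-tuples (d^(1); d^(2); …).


Via rank(M_{q-1}∘⋯∘M_p): M ≅ I[1,4]^2, I[4,4].
μ_θ-semistable layers: μ^(1)=2; μ^(2)=-1

((0, 0, 0, 3); (2, 2, 2, 0))


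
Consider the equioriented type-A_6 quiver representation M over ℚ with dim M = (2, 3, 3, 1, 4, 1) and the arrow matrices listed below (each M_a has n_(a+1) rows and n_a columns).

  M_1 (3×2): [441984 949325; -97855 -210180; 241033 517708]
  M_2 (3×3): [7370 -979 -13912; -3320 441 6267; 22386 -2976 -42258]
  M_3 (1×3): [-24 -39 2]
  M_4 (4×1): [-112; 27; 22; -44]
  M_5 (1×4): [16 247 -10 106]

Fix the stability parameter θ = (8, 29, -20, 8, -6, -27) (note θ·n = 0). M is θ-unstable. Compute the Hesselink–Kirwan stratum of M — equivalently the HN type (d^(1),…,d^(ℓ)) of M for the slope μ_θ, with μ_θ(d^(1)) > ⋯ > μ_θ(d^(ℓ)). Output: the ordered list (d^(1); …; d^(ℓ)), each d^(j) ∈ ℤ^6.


Barcode: M ≅ I[1,3], I[1,6], I[2,3], I[5,5]^3. HN layers by μ_θ (4 steps, strictly decreasing):
  μ^(1)=17/3; μ^(2)=9/2; μ^(3)=-4/3; μ^(4)=-6

((1, 1, 1, 0, 0, 0); (0, 1, 1, 0, 0, 0); (1, 1, 1, 1, 1, 1); (0, 0, 0, 0, 3, 0))


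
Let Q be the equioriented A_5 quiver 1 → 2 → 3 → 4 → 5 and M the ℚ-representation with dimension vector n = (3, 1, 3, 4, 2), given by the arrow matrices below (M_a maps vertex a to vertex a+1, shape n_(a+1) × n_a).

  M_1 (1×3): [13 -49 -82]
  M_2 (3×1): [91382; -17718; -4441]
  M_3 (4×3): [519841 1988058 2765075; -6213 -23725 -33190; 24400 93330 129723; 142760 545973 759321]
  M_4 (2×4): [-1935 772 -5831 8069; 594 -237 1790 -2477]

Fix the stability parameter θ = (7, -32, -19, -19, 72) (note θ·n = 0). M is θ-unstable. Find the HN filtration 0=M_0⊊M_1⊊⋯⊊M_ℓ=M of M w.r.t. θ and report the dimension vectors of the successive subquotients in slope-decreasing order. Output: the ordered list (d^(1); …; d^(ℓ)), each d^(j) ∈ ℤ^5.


Via rank(M_{q-1}∘⋯∘M_p): M ≅ I[1,1]^2, I[1,5], I[3,4], I[3,5], I[4,4].
μ_θ-semistable layers: μ^(1)=72; μ^(2)=7; μ^(3)=-63/4; μ^(4)=-19

((0, 0, 0, 0, 2); (2, 0, 0, 0, 0); (1, 1, 1, 1, 0); (0, 0, 2, 3, 0))


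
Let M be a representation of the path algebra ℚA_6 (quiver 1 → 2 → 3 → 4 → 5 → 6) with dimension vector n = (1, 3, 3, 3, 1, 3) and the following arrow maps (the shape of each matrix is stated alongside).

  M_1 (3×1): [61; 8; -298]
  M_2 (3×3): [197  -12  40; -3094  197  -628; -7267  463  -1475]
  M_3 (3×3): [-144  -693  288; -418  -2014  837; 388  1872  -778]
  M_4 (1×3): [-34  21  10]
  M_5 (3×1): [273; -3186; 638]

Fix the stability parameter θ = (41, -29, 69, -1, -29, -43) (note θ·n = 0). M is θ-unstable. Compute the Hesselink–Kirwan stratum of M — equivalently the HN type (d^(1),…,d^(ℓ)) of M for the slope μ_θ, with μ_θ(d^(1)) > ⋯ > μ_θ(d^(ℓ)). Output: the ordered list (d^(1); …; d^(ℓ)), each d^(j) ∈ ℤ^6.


Barcode: M ≅ I[1,6], I[2,3], I[2,4], I[4,4], I[6,6]^2. HN layers by μ_θ (6 steps, strictly decreasing):
  μ^(1)=69; μ^(2)=34; μ^(3)=4/3; μ^(4)=-1; μ^(5)=-29; μ^(6)=-43

((0, 0, 1, 0, 0, 0); (0, 0, 1, 1, 0, 0); (1, 1, 1, 1, 1, 1); (0, 0, 0, 1, 0, 0); (0, 2, 0, 0, 0, 0); (0, 0, 0, 0, 0, 2))


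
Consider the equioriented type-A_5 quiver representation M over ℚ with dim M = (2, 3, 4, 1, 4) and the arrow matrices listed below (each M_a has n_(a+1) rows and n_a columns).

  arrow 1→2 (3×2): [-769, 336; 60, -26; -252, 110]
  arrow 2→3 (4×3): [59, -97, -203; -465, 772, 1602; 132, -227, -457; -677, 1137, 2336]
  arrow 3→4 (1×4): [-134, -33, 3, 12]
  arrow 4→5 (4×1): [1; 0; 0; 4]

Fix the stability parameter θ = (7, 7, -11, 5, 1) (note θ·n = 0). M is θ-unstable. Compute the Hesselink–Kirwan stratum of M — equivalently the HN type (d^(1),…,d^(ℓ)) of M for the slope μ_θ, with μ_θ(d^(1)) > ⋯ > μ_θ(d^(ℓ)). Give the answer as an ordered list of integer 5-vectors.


Barcode: M ≅ I[1,3], I[1,5], I[2,3], I[3,3], I[5,5]^3. HN layers by μ_θ (4 steps, strictly decreasing):
  μ^(1)=3; μ^(2)=1; μ^(3)=-2; μ^(4)=-11

((0, 0, 0, 1, 1); (2, 2, 2, 0, 3); (0, 1, 1, 0, 0); (0, 0, 1, 0, 0))
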